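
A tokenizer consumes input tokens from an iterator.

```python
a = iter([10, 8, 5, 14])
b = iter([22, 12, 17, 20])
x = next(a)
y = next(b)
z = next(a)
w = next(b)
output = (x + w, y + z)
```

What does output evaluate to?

Step 1: a iterates [10, 8, 5, 14], b iterates [22, 12, 17, 20].
Step 2: x = next(a) = 10, y = next(b) = 22.
Step 3: z = next(a) = 8, w = next(b) = 12.
Step 4: output = (10 + 12, 22 + 8) = (22, 30).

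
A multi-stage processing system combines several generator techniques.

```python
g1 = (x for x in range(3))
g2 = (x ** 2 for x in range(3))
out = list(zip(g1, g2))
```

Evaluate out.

Step 1: g1 produces [0, 1, 2].
Step 2: g2 produces [0, 1, 4].
Step 3: zip pairs them: [(0, 0), (1, 1), (2, 4)].
Therefore out = [(0, 0), (1, 1), (2, 4)].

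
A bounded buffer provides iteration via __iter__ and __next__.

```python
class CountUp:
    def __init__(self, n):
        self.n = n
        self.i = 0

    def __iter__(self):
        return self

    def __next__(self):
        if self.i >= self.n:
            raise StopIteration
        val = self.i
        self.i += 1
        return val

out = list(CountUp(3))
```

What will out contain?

Step 1: CountUp(3) creates an iterator counting 0 to 2.
Step 2: list() consumes all values: [0, 1, 2].
Therefore out = [0, 1, 2].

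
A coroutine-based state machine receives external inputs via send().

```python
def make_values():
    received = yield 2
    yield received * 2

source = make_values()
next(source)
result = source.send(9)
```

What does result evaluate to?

Step 1: next(source) advances to first yield, producing 2.
Step 2: send(9) resumes, received = 9.
Step 3: yield received * 2 = 9 * 2 = 18.
Therefore result = 18.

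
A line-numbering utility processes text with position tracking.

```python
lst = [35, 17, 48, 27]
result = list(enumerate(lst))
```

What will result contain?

Step 1: enumerate pairs each element with its index:
  (0, 35)
  (1, 17)
  (2, 48)
  (3, 27)
Therefore result = [(0, 35), (1, 17), (2, 48), (3, 27)].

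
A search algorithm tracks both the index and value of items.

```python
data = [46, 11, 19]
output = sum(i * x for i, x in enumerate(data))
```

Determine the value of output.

Step 1: Compute i * x for each (i, x) in enumerate([46, 11, 19]):
  i=0, x=46: 0*46 = 0
  i=1, x=11: 1*11 = 11
  i=2, x=19: 2*19 = 38
Step 2: sum = 0 + 11 + 38 = 49.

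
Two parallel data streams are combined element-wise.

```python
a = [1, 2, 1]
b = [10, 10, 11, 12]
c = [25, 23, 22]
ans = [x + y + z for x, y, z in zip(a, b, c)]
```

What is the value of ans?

Step 1: zip three lists (truncates to shortest, len=3):
  1 + 10 + 25 = 36
  2 + 10 + 23 = 35
  1 + 11 + 22 = 34
Therefore ans = [36, 35, 34].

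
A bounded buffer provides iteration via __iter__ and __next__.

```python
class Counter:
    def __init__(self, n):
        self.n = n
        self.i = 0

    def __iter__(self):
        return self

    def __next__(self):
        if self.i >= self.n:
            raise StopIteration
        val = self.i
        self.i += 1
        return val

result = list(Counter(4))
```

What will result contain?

Step 1: Counter(4) creates an iterator counting 0 to 3.
Step 2: list() consumes all values: [0, 1, 2, 3].
Therefore result = [0, 1, 2, 3].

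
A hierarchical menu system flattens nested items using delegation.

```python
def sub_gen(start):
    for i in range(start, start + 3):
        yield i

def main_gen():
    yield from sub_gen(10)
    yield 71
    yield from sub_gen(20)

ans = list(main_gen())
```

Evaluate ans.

Step 1: main_gen() delegates to sub_gen(10):
  yield 10
  yield 11
  yield 12
Step 2: yield 71
Step 3: Delegates to sub_gen(20):
  yield 20
  yield 21
  yield 22
Therefore ans = [10, 11, 12, 71, 20, 21, 22].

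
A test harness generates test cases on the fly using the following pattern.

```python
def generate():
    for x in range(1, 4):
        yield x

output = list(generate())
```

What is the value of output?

Step 1: The generator yields each value from range(1, 4).
Step 2: list() consumes all yields: [1, 2, 3].
Therefore output = [1, 2, 3].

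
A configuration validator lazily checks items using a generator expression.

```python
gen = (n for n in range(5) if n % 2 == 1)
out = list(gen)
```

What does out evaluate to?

Step 1: Filter range(5) keeping only odd values:
  n=0: even, excluded
  n=1: odd, included
  n=2: even, excluded
  n=3: odd, included
  n=4: even, excluded
Therefore out = [1, 3].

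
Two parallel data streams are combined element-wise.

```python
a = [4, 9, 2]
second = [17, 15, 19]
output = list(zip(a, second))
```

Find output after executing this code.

Step 1: zip pairs elements at same index:
  Index 0: (4, 17)
  Index 1: (9, 15)
  Index 2: (2, 19)
Therefore output = [(4, 17), (9, 15), (2, 19)].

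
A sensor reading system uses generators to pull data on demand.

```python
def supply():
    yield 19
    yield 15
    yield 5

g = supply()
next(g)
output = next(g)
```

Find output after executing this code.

Step 1: supply() creates a generator.
Step 2: next(g) yields 19 (consumed and discarded).
Step 3: next(g) yields 15, assigned to output.
Therefore output = 15.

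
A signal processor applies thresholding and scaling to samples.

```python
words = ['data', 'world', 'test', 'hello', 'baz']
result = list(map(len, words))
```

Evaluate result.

Step 1: Map len() to each word:
  'data' -> 4
  'world' -> 5
  'test' -> 4
  'hello' -> 5
  'baz' -> 3
Therefore result = [4, 5, 4, 5, 3].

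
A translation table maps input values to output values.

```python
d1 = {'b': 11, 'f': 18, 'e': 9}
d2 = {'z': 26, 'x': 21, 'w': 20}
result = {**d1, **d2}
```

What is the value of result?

Step 1: Merge d1 and d2 (d2 values override on key conflicts).
Step 2: d1 has keys ['b', 'f', 'e'], d2 has keys ['z', 'x', 'w'].
Therefore result = {'b': 11, 'f': 18, 'e': 9, 'z': 26, 'x': 21, 'w': 20}.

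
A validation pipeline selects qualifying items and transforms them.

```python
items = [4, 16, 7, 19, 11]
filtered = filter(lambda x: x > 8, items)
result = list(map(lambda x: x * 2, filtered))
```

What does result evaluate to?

Step 1: Filter items for elements > 8:
  4: removed
  16: kept
  7: removed
  19: kept
  11: kept
Step 2: Map x * 2 on filtered [16, 19, 11]:
  16 -> 32
  19 -> 38
  11 -> 22
Therefore result = [32, 38, 22].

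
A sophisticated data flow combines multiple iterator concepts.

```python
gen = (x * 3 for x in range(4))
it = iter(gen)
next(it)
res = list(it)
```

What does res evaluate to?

Step 1: Generator produces [0, 3, 6, 9].
Step 2: next(it) consumes first element (0).
Step 3: list(it) collects remaining: [3, 6, 9].
Therefore res = [3, 6, 9].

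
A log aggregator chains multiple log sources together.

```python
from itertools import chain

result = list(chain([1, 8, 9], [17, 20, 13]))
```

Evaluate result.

Step 1: chain() concatenates iterables: [1, 8, 9] + [17, 20, 13].
Therefore result = [1, 8, 9, 17, 20, 13].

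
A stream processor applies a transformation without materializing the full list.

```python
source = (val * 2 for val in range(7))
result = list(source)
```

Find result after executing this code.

Step 1: For each val in range(7), compute val*2:
  val=0: 0*2 = 0
  val=1: 1*2 = 2
  val=2: 2*2 = 4
  val=3: 3*2 = 6
  val=4: 4*2 = 8
  val=5: 5*2 = 10
  val=6: 6*2 = 12
Therefore result = [0, 2, 4, 6, 8, 10, 12].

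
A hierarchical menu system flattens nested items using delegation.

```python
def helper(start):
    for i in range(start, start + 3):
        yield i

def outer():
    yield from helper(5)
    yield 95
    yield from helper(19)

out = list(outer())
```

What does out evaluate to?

Step 1: outer() delegates to helper(5):
  yield 5
  yield 6
  yield 7
Step 2: yield 95
Step 3: Delegates to helper(19):
  yield 19
  yield 20
  yield 21
Therefore out = [5, 6, 7, 95, 19, 20, 21].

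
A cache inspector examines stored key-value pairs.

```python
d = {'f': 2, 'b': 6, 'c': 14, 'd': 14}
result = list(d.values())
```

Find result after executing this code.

Step 1: d.values() returns the dictionary values in insertion order.
Therefore result = [2, 6, 14, 14].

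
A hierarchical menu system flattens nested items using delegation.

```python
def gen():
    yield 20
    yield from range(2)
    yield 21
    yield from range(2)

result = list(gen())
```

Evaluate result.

Step 1: Trace yields in order:
  yield 20
  yield 0
  yield 1
  yield 21
  yield 0
  yield 1
Therefore result = [20, 0, 1, 21, 0, 1].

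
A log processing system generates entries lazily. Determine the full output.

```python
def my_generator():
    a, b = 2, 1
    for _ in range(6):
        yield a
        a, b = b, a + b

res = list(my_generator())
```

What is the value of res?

Step 1: Fibonacci-like sequence starting with a=2, b=1:
  Iteration 1: yield a=2, then a,b = 1,3
  Iteration 2: yield a=1, then a,b = 3,4
  Iteration 3: yield a=3, then a,b = 4,7
  Iteration 4: yield a=4, then a,b = 7,11
  Iteration 5: yield a=7, then a,b = 11,18
  Iteration 6: yield a=11, then a,b = 18,29
Therefore res = [2, 1, 3, 4, 7, 11].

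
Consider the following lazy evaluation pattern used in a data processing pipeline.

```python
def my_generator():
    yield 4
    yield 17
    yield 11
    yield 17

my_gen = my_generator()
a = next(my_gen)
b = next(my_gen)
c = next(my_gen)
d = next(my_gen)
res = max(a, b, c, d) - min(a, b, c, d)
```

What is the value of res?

Step 1: Create generator and consume all values:
  a = next(my_gen) = 4
  b = next(my_gen) = 17
  c = next(my_gen) = 11
  d = next(my_gen) = 17
Step 2: max = 17, min = 4, res = 17 - 4 = 13.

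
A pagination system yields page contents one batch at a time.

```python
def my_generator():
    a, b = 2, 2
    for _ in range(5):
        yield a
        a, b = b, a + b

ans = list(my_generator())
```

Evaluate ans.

Step 1: Fibonacci-like sequence starting with a=2, b=2:
  Iteration 1: yield a=2, then a,b = 2,4
  Iteration 2: yield a=2, then a,b = 4,6
  Iteration 3: yield a=4, then a,b = 6,10
  Iteration 4: yield a=6, then a,b = 10,16
  Iteration 5: yield a=10, then a,b = 16,26
Therefore ans = [2, 2, 4, 6, 10].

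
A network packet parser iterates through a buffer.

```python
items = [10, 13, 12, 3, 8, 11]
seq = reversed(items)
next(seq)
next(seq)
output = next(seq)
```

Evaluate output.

Step 1: reversed([10, 13, 12, 3, 8, 11]) gives iterator: [11, 8, 3, 12, 13, 10].
Step 2: First next() = 11, second next() = 8.
Step 3: Third next() = 3.
Therefore output = 3.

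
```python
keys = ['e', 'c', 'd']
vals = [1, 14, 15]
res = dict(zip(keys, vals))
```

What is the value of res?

Step 1: zip pairs keys with values:
  'e' -> 1
  'c' -> 14
  'd' -> 15
Therefore res = {'e': 1, 'c': 14, 'd': 15}.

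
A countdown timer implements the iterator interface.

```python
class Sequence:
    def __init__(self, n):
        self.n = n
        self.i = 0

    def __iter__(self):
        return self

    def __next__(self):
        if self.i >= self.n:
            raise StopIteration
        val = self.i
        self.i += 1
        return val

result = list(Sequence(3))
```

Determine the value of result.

Step 1: Sequence(3) creates an iterator counting 0 to 2.
Step 2: list() consumes all values: [0, 1, 2].
Therefore result = [0, 1, 2].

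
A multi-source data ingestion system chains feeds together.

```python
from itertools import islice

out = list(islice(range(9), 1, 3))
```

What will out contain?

Step 1: islice(range(9), 1, 3) takes elements at indices [1, 3).
Step 2: Elements: [1, 2].
Therefore out = [1, 2].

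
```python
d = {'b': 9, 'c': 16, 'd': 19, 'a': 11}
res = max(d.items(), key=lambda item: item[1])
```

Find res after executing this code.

Step 1: Find item with maximum value:
  ('b', 9)
  ('c', 16)
  ('d', 19)
  ('a', 11)
Step 2: Maximum value is 19 at key 'd'.
Therefore res = ('d', 19).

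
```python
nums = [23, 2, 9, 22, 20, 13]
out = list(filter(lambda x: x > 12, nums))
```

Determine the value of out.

Step 1: Filter elements > 12:
  23: kept
  2: removed
  9: removed
  22: kept
  20: kept
  13: kept
Therefore out = [23, 22, 20, 13].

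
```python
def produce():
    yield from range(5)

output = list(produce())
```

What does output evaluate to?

Step 1: yield from delegates to the iterable, yielding each element.
Step 2: Collected values: [0, 1, 2, 3, 4].
Therefore output = [0, 1, 2, 3, 4].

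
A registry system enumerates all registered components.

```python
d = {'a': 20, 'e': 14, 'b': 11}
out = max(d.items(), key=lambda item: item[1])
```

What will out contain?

Step 1: Find item with maximum value:
  ('a', 20)
  ('e', 14)
  ('b', 11)
Step 2: Maximum value is 20 at key 'a'.
Therefore out = ('a', 20).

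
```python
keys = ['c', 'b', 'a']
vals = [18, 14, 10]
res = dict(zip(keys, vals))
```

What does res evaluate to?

Step 1: zip pairs keys with values:
  'c' -> 18
  'b' -> 14
  'a' -> 10
Therefore res = {'c': 18, 'b': 14, 'a': 10}.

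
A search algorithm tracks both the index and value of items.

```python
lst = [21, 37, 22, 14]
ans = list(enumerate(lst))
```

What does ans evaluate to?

Step 1: enumerate pairs each element with its index:
  (0, 21)
  (1, 37)
  (2, 22)
  (3, 14)
Therefore ans = [(0, 21), (1, 37), (2, 22), (3, 14)].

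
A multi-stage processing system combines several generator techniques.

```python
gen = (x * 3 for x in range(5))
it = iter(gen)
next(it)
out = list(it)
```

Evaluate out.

Step 1: Generator produces [0, 3, 6, 9, 12].
Step 2: next(it) consumes first element (0).
Step 3: list(it) collects remaining: [3, 6, 9, 12].
Therefore out = [3, 6, 9, 12].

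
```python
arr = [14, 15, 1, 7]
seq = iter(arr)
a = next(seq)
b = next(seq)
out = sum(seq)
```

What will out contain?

Step 1: Create iterator over [14, 15, 1, 7].
Step 2: a = next() = 14, b = next() = 15.
Step 3: sum() of remaining [1, 7] = 8.
Therefore out = 8.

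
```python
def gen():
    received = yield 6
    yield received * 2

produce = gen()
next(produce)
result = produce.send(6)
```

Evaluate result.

Step 1: next(produce) advances to first yield, producing 6.
Step 2: send(6) resumes, received = 6.
Step 3: yield received * 2 = 6 * 2 = 12.
Therefore result = 12.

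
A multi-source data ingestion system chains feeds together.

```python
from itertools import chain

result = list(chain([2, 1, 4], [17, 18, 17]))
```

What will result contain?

Step 1: chain() concatenates iterables: [2, 1, 4] + [17, 18, 17].
Therefore result = [2, 1, 4, 17, 18, 17].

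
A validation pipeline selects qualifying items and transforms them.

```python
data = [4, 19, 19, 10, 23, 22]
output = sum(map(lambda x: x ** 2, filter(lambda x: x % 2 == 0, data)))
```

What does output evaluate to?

Step 1: Filter even numbers from [4, 19, 19, 10, 23, 22]: [4, 10, 22]
Step 2: Square each: [16, 100, 484]
Step 3: Sum = 600.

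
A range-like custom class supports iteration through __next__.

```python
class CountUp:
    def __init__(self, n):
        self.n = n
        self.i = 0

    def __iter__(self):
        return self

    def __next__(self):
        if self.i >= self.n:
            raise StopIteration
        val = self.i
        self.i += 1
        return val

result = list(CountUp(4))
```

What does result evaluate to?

Step 1: CountUp(4) creates an iterator counting 0 to 3.
Step 2: list() consumes all values: [0, 1, 2, 3].
Therefore result = [0, 1, 2, 3].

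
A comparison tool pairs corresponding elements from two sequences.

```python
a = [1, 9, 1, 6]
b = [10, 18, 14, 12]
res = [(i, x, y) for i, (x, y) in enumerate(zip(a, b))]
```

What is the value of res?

Step 1: enumerate(zip(a, b)) gives index with paired elements:
  i=0: (1, 10)
  i=1: (9, 18)
  i=2: (1, 14)
  i=3: (6, 12)
Therefore res = [(0, 1, 10), (1, 9, 18), (2, 1, 14), (3, 6, 12)].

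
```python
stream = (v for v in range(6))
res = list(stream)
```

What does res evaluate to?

Step 1: Generator expression iterates range(6): [0, 1, 2, 3, 4, 5].
Step 2: list() collects all values.
Therefore res = [0, 1, 2, 3, 4, 5].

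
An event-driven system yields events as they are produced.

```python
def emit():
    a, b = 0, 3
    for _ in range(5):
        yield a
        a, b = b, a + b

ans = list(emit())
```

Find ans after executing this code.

Step 1: Fibonacci-like sequence starting with a=0, b=3:
  Iteration 1: yield a=0, then a,b = 3,3
  Iteration 2: yield a=3, then a,b = 3,6
  Iteration 3: yield a=3, then a,b = 6,9
  Iteration 4: yield a=6, then a,b = 9,15
  Iteration 5: yield a=9, then a,b = 15,24
Therefore ans = [0, 3, 3, 6, 9].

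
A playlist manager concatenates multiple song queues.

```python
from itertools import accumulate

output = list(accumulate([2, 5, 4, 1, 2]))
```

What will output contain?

Step 1: accumulate computes running sums:
  + 2 = 2
  + 5 = 7
  + 4 = 11
  + 1 = 12
  + 2 = 14
Therefore output = [2, 7, 11, 12, 14].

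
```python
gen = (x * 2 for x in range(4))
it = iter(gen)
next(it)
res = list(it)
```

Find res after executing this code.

Step 1: Generator produces [0, 2, 4, 6].
Step 2: next(it) consumes first element (0).
Step 3: list(it) collects remaining: [2, 4, 6].
Therefore res = [2, 4, 6].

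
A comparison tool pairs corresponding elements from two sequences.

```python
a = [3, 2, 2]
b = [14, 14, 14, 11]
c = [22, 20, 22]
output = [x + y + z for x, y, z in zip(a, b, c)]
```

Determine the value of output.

Step 1: zip three lists (truncates to shortest, len=3):
  3 + 14 + 22 = 39
  2 + 14 + 20 = 36
  2 + 14 + 22 = 38
Therefore output = [39, 36, 38].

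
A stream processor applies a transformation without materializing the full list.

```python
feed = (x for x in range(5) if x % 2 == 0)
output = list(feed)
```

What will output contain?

Step 1: Filter range(5) keeping only even values:
  x=0: even, included
  x=1: odd, excluded
  x=2: even, included
  x=3: odd, excluded
  x=4: even, included
Therefore output = [0, 2, 4].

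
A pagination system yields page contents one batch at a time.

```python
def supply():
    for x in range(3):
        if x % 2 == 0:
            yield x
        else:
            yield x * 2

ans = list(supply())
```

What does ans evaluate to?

Step 1: For each x in range(3), yield x if even, else x*2:
  x=0 (even): yield 0
  x=1 (odd): yield 1*2 = 2
  x=2 (even): yield 2
Therefore ans = [0, 2, 2].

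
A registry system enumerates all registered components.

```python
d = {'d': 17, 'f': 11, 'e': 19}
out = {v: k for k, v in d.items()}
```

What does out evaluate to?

Step 1: Invert dict (swap keys and values):
  'd': 17 -> 17: 'd'
  'f': 11 -> 11: 'f'
  'e': 19 -> 19: 'e'
Therefore out = {17: 'd', 11: 'f', 19: 'e'}.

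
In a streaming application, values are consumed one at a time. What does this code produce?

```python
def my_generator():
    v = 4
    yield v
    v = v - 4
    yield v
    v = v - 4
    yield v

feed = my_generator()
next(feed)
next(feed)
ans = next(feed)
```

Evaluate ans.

Step 1: Trace through generator execution:
  Yield 1: v starts at 4, yield 4
  Yield 2: v = 4 - 4 = 0, yield 0
  Yield 3: v = 0 - 4 = -4, yield -4
Step 2: First next() gets 4, second next() gets the second value, third next() yields -4.
Therefore ans = -4.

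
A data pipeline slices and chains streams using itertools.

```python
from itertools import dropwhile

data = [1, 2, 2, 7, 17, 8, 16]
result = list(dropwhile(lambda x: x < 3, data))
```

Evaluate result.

Step 1: dropwhile drops elements while < 3:
  1 < 3: dropped
  2 < 3: dropped
  2 < 3: dropped
  7: kept (dropping stopped)
Step 2: Remaining elements kept regardless of condition.
Therefore result = [7, 17, 8, 16].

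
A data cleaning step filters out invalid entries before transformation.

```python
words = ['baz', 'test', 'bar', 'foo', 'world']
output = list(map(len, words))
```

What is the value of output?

Step 1: Map len() to each word:
  'baz' -> 3
  'test' -> 4
  'bar' -> 3
  'foo' -> 3
  'world' -> 5
Therefore output = [3, 4, 3, 3, 5].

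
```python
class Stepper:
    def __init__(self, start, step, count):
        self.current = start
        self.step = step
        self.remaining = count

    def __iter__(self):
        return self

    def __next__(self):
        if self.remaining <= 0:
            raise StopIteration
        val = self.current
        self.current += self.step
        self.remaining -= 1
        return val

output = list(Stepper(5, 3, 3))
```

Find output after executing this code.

Step 1: Stepper starts at 5, increments by 3, for 3 steps:
  Yield 5, then current += 3
  Yield 8, then current += 3
  Yield 11, then current += 3
Therefore output = [5, 8, 11].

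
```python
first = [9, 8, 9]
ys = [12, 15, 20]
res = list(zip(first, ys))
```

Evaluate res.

Step 1: zip pairs elements at same index:
  Index 0: (9, 12)
  Index 1: (8, 15)
  Index 2: (9, 20)
Therefore res = [(9, 12), (8, 15), (9, 20)].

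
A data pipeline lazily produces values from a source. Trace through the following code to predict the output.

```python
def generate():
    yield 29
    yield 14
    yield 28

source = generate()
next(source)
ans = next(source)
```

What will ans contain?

Step 1: generate() creates a generator.
Step 2: next(source) yields 29 (consumed and discarded).
Step 3: next(source) yields 14, assigned to ans.
Therefore ans = 14.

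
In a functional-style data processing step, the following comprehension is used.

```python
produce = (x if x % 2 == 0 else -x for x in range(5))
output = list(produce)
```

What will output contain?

Step 1: For each x in range(5), yield x if even, else -x:
  x=0: even, yield 0
  x=1: odd, yield -1
  x=2: even, yield 2
  x=3: odd, yield -3
  x=4: even, yield 4
Therefore output = [0, -1, 2, -3, 4].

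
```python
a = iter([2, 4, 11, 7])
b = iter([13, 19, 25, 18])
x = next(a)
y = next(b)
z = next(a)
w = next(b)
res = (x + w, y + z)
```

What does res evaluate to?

Step 1: a iterates [2, 4, 11, 7], b iterates [13, 19, 25, 18].
Step 2: x = next(a) = 2, y = next(b) = 13.
Step 3: z = next(a) = 4, w = next(b) = 19.
Step 4: res = (2 + 19, 13 + 4) = (21, 17).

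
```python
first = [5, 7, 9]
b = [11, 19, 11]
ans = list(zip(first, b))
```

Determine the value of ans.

Step 1: zip pairs elements at same index:
  Index 0: (5, 11)
  Index 1: (7, 19)
  Index 2: (9, 11)
Therefore ans = [(5, 11), (7, 19), (9, 11)].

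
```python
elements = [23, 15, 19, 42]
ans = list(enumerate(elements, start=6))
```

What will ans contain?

Step 1: enumerate with start=6:
  (6, 23)
  (7, 15)
  (8, 19)
  (9, 42)
Therefore ans = [(6, 23), (7, 15), (8, 19), (9, 42)].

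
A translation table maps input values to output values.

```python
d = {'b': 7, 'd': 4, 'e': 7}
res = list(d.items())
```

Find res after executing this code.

Step 1: d.items() returns (key, value) pairs in insertion order.
Therefore res = [('b', 7), ('d', 4), ('e', 7)].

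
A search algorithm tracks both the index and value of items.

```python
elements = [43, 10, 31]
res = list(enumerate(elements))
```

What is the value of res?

Step 1: enumerate pairs each element with its index:
  (0, 43)
  (1, 10)
  (2, 31)
Therefore res = [(0, 43), (1, 10), (2, 31)].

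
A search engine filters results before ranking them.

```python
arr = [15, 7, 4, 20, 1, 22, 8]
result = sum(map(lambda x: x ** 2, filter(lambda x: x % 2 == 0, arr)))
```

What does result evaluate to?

Step 1: Filter even numbers from [15, 7, 4, 20, 1, 22, 8]: [4, 20, 22, 8]
Step 2: Square each: [16, 400, 484, 64]
Step 3: Sum = 964.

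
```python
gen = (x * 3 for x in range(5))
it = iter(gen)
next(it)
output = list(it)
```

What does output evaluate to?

Step 1: Generator produces [0, 3, 6, 9, 12].
Step 2: next(it) consumes first element (0).
Step 3: list(it) collects remaining: [3, 6, 9, 12].
Therefore output = [3, 6, 9, 12].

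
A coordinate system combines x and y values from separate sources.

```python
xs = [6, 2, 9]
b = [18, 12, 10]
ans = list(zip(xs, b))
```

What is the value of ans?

Step 1: zip pairs elements at same index:
  Index 0: (6, 18)
  Index 1: (2, 12)
  Index 2: (9, 10)
Therefore ans = [(6, 18), (2, 12), (9, 10)].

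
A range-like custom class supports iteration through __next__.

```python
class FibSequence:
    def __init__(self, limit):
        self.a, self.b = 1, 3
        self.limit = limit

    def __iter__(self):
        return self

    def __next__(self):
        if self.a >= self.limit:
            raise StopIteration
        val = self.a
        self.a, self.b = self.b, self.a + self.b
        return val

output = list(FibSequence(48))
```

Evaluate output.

Step 1: Fibonacci-like sequence (a=1, b=3) until >= 48:
  Yield 1, then a,b = 3,4
  Yield 3, then a,b = 4,7
  Yield 4, then a,b = 7,11
  Yield 7, then a,b = 11,18
  Yield 11, then a,b = 18,29
  Yield 18, then a,b = 29,47
  Yield 29, then a,b = 47,76
  Yield 47, then a,b = 76,123
Step 2: 76 >= 48, stop.
Therefore output = [1, 3, 4, 7, 11, 18, 29, 47].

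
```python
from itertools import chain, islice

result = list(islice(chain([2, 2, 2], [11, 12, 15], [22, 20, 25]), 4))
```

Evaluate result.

Step 1: chain([2, 2, 2], [11, 12, 15], [22, 20, 25]) = [2, 2, 2, 11, 12, 15, 22, 20, 25].
Step 2: islice takes first 4 elements: [2, 2, 2, 11].
Therefore result = [2, 2, 2, 11].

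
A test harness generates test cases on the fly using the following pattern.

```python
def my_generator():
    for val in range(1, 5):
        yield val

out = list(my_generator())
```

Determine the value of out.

Step 1: The generator yields each value from range(1, 5).
Step 2: list() consumes all yields: [1, 2, 3, 4].
Therefore out = [1, 2, 3, 4].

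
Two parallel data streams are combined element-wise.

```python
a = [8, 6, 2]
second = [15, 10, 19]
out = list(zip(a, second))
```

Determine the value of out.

Step 1: zip pairs elements at same index:
  Index 0: (8, 15)
  Index 1: (6, 10)
  Index 2: (2, 19)
Therefore out = [(8, 15), (6, 10), (2, 19)].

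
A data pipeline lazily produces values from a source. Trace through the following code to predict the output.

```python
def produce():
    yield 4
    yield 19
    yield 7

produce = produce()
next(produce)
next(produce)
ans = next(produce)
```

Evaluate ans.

Step 1: produce() creates a generator.
Step 2: next(produce) yields 4 (consumed and discarded).
Step 3: next(produce) yields 19 (consumed and discarded).
Step 4: next(produce) yields 7, assigned to ans.
Therefore ans = 7.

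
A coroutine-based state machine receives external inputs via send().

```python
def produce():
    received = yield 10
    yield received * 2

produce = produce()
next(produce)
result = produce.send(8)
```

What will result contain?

Step 1: next(produce) advances to first yield, producing 10.
Step 2: send(8) resumes, received = 8.
Step 3: yield received * 2 = 8 * 2 = 16.
Therefore result = 16.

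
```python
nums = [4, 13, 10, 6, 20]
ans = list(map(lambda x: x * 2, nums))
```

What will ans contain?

Step 1: Apply lambda x: x * 2 to each element:
  4 -> 8
  13 -> 26
  10 -> 20
  6 -> 12
  20 -> 40
Therefore ans = [8, 26, 20, 12, 40].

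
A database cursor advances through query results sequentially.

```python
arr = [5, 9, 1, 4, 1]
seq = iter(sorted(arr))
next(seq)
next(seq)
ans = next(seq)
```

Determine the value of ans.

Step 1: sorted([5, 9, 1, 4, 1]) = [1, 1, 4, 5, 9].
Step 2: Create iterator and skip 2 elements.
Step 3: next() returns 4.
Therefore ans = 4.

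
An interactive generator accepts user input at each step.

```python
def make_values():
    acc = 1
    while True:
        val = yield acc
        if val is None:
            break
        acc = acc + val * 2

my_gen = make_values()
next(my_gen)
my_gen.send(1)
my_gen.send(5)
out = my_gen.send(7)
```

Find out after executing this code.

Step 1: next() -> yield acc=1.
Step 2: send(1) -> val=1, acc = 1 + 1*2 = 3, yield 3.
Step 3: send(5) -> val=5, acc = 3 + 5*2 = 13, yield 13.
Step 4: send(7) -> val=7, acc = 13 + 7*2 = 27, yield 27.
Therefore out = 27.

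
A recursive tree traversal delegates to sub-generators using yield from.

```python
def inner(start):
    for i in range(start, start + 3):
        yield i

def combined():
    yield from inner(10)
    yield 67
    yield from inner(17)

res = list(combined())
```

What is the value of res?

Step 1: combined() delegates to inner(10):
  yield 10
  yield 11
  yield 12
Step 2: yield 67
Step 3: Delegates to inner(17):
  yield 17
  yield 18
  yield 19
Therefore res = [10, 11, 12, 67, 17, 18, 19].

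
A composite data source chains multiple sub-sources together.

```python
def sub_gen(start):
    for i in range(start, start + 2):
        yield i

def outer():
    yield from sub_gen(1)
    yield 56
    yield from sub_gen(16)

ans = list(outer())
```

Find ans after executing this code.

Step 1: outer() delegates to sub_gen(1):
  yield 1
  yield 2
Step 2: yield 56
Step 3: Delegates to sub_gen(16):
  yield 16
  yield 17
Therefore ans = [1, 2, 56, 16, 17].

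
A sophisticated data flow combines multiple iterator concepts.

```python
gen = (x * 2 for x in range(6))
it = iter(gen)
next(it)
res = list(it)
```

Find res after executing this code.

Step 1: Generator produces [0, 2, 4, 6, 8, 10].
Step 2: next(it) consumes first element (0).
Step 3: list(it) collects remaining: [2, 4, 6, 8, 10].
Therefore res = [2, 4, 6, 8, 10].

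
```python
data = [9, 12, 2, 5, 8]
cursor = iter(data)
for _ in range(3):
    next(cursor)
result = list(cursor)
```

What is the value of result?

Step 1: Create iterator over [9, 12, 2, 5, 8].
Step 2: Advance 3 positions (consuming [9, 12, 2]).
Step 3: list() collects remaining elements: [5, 8].
Therefore result = [5, 8].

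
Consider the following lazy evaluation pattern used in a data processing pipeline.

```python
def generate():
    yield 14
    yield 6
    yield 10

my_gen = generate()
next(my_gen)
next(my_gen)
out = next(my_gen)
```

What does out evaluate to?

Step 1: generate() creates a generator.
Step 2: next(my_gen) yields 14 (consumed and discarded).
Step 3: next(my_gen) yields 6 (consumed and discarded).
Step 4: next(my_gen) yields 10, assigned to out.
Therefore out = 10.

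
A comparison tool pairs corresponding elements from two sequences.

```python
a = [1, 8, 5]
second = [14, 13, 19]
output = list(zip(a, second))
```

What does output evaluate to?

Step 1: zip pairs elements at same index:
  Index 0: (1, 14)
  Index 1: (8, 13)
  Index 2: (5, 19)
Therefore output = [(1, 14), (8, 13), (5, 19)].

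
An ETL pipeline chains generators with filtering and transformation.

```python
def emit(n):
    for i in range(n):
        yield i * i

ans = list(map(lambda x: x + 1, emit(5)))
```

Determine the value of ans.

Step 1: emit(5) yields squares: [0, 1, 4, 9, 16].
Step 2: map adds 1 to each: [1, 2, 5, 10, 17].
Therefore ans = [1, 2, 5, 10, 17].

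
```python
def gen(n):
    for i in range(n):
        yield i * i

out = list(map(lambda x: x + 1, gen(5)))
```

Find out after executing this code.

Step 1: gen(5) yields squares: [0, 1, 4, 9, 16].
Step 2: map adds 1 to each: [1, 2, 5, 10, 17].
Therefore out = [1, 2, 5, 10, 17].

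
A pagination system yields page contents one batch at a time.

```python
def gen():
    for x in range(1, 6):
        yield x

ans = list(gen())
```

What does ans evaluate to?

Step 1: The generator yields each value from range(1, 6).
Step 2: list() consumes all yields: [1, 2, 3, 4, 5].
Therefore ans = [1, 2, 3, 4, 5].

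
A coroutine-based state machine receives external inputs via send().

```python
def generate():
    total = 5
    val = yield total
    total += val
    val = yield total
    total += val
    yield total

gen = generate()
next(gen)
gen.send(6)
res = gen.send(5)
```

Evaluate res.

Step 1: next() -> yield total=5.
Step 2: send(6) -> val=6, total = 5+6 = 11, yield 11.
Step 3: send(5) -> val=5, total = 11+5 = 16, yield 16.
Therefore res = 16.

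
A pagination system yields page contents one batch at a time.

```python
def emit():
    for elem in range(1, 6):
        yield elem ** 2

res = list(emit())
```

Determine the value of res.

Step 1: For each elem in range(1, 6), yield elem**2:
  elem=1: yield 1**2 = 1
  elem=2: yield 2**2 = 4
  elem=3: yield 3**2 = 9
  elem=4: yield 4**2 = 16
  elem=5: yield 5**2 = 25
Therefore res = [1, 4, 9, 16, 25].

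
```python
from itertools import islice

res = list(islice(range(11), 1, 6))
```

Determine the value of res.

Step 1: islice(range(11), 1, 6) takes elements at indices [1, 6).
Step 2: Elements: [1, 2, 3, 4, 5].
Therefore res = [1, 2, 3, 4, 5].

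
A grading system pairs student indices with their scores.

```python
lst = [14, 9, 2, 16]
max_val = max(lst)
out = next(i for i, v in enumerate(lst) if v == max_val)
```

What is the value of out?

Step 1: max([14, 9, 2, 16]) = 16.
Step 2: Find first index where value == 16:
  Index 0: 14 != 16
  Index 1: 9 != 16
  Index 2: 2 != 16
  Index 3: 16 == 16, found!
Therefore out = 3.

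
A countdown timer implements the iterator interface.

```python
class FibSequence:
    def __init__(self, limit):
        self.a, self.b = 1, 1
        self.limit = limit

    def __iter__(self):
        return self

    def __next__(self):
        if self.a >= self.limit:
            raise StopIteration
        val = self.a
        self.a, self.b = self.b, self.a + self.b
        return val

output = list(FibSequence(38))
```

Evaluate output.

Step 1: Fibonacci-like sequence (a=1, b=1) until >= 38:
  Yield 1, then a,b = 1,2
  Yield 1, then a,b = 2,3
  Yield 2, then a,b = 3,5
  Yield 3, then a,b = 5,8
  Yield 5, then a,b = 8,13
  Yield 8, then a,b = 13,21
  Yield 13, then a,b = 21,34
  Yield 21, then a,b = 34,55
  Yield 34, then a,b = 55,89
Step 2: 55 >= 38, stop.
Therefore output = [1, 1, 2, 3, 5, 8, 13, 21, 34].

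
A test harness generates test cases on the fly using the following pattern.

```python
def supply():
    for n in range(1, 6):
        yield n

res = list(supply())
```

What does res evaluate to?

Step 1: The generator yields each value from range(1, 6).
Step 2: list() consumes all yields: [1, 2, 3, 4, 5].
Therefore res = [1, 2, 3, 4, 5].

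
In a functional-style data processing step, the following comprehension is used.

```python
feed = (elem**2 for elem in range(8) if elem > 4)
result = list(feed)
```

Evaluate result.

Step 1: For range(8), keep elem > 4, then square:
  elem=0: 0 <= 4, excluded
  elem=1: 1 <= 4, excluded
  elem=2: 2 <= 4, excluded
  elem=3: 3 <= 4, excluded
  elem=4: 4 <= 4, excluded
  elem=5: 5 > 4, yield 5**2 = 25
  elem=6: 6 > 4, yield 6**2 = 36
  elem=7: 7 > 4, yield 7**2 = 49
Therefore result = [25, 36, 49].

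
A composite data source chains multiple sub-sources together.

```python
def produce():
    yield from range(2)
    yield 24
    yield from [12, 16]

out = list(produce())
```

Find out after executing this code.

Step 1: Trace yields in order:
  yield 0
  yield 1
  yield 24
  yield 12
  yield 16
Therefore out = [0, 1, 24, 12, 16].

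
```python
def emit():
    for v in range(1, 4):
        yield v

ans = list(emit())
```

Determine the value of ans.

Step 1: The generator yields each value from range(1, 4).
Step 2: list() consumes all yields: [1, 2, 3].
Therefore ans = [1, 2, 3].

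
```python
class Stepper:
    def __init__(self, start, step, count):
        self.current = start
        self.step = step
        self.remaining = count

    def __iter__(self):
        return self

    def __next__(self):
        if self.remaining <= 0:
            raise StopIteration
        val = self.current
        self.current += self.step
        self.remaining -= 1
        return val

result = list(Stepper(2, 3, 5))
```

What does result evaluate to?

Step 1: Stepper starts at 2, increments by 3, for 5 steps:
  Yield 2, then current += 3
  Yield 5, then current += 3
  Yield 8, then current += 3
  Yield 11, then current += 3
  Yield 14, then current += 3
Therefore result = [2, 5, 8, 11, 14].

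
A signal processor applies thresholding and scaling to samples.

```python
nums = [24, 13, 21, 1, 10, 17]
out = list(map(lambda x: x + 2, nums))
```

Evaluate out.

Step 1: Apply lambda x: x + 2 to each element:
  24 -> 26
  13 -> 15
  21 -> 23
  1 -> 3
  10 -> 12
  17 -> 19
Therefore out = [26, 15, 23, 3, 12, 19].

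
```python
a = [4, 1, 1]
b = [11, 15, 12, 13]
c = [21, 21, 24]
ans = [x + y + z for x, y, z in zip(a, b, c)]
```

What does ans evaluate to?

Step 1: zip three lists (truncates to shortest, len=3):
  4 + 11 + 21 = 36
  1 + 15 + 21 = 37
  1 + 12 + 24 = 37
Therefore ans = [36, 37, 37].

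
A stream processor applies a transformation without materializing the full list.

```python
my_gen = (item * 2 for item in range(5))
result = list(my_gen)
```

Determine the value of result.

Step 1: For each item in range(5), compute item*2:
  item=0: 0*2 = 0
  item=1: 1*2 = 2
  item=2: 2*2 = 4
  item=3: 3*2 = 6
  item=4: 4*2 = 8
Therefore result = [0, 2, 4, 6, 8].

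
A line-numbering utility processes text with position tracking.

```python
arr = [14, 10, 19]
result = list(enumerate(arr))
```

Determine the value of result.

Step 1: enumerate pairs each element with its index:
  (0, 14)
  (1, 10)
  (2, 19)
Therefore result = [(0, 14), (1, 10), (2, 19)].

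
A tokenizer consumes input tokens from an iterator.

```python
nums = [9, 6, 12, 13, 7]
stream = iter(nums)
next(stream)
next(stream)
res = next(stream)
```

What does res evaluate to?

Step 1: Create iterator over [9, 6, 12, 13, 7].
Step 2: next() consumes 9.
Step 3: next() consumes 6.
Step 4: next() returns 12.
Therefore res = 12.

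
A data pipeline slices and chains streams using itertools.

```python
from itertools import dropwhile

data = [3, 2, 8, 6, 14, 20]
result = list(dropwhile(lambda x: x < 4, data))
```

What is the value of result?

Step 1: dropwhile drops elements while < 4:
  3 < 4: dropped
  2 < 4: dropped
  8: kept (dropping stopped)
Step 2: Remaining elements kept regardless of condition.
Therefore result = [8, 6, 14, 20].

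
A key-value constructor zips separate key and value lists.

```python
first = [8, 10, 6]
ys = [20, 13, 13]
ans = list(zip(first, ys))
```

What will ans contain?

Step 1: zip pairs elements at same index:
  Index 0: (8, 20)
  Index 1: (10, 13)
  Index 2: (6, 13)
Therefore ans = [(8, 20), (10, 13), (6, 13)].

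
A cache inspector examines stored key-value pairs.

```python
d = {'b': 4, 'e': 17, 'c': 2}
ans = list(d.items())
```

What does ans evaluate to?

Step 1: d.items() returns (key, value) pairs in insertion order.
Therefore ans = [('b', 4), ('e', 17), ('c', 2)].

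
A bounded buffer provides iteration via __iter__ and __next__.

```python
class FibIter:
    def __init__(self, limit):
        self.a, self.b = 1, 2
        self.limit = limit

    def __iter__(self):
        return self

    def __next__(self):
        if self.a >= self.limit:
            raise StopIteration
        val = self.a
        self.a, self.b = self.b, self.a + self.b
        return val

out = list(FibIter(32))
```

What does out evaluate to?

Step 1: Fibonacci-like sequence (a=1, b=2) until >= 32:
  Yield 1, then a,b = 2,3
  Yield 2, then a,b = 3,5
  Yield 3, then a,b = 5,8
  Yield 5, then a,b = 8,13
  Yield 8, then a,b = 13,21
  Yield 13, then a,b = 21,34
  Yield 21, then a,b = 34,55
Step 2: 34 >= 32, stop.
Therefore out = [1, 2, 3, 5, 8, 13, 21].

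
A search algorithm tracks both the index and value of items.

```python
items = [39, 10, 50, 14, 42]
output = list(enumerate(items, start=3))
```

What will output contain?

Step 1: enumerate with start=3:
  (3, 39)
  (4, 10)
  (5, 50)
  (6, 14)
  (7, 42)
Therefore output = [(3, 39), (4, 10), (5, 50), (6, 14), (7, 42)].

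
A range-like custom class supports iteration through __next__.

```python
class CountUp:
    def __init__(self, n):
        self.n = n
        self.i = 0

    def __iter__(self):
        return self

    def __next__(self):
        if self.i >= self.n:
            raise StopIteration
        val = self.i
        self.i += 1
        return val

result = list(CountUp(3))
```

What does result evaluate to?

Step 1: CountUp(3) creates an iterator counting 0 to 2.
Step 2: list() consumes all values: [0, 1, 2].
Therefore result = [0, 1, 2].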